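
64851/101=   642  +  9/101 =642.09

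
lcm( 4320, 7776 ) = 38880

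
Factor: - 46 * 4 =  - 2^3*23^1  =  - 184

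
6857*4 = 27428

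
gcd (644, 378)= 14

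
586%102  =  76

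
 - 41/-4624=41/4624=0.01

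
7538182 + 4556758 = 12094940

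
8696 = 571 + 8125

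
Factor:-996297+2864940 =3^3*7^1 *9887^1 = 1868643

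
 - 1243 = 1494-2737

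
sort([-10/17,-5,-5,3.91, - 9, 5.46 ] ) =[ - 9, - 5,-5,-10/17,3.91,5.46 ] 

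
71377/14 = 71377/14 = 5098.36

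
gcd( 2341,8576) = 1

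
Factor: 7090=2^1*5^1*709^1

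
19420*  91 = 1767220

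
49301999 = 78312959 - 29010960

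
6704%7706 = 6704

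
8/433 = 8/433  =  0.02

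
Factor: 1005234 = 2^1*3^1*239^1*701^1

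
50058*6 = 300348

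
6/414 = 1/69 = 0.01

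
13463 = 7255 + 6208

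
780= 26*30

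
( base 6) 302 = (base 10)110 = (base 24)4e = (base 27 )42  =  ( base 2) 1101110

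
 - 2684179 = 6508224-9192403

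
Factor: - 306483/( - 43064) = 2^( - 3 )*3^1*7^( - 1 )*769^ ( - 1 ) * 102161^1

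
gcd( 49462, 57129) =1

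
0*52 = 0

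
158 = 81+77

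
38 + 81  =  119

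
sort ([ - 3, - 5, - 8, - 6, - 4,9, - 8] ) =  [ -8, - 8, - 6, - 5, - 4,-3, 9 ]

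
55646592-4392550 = 51254042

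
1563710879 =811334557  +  752376322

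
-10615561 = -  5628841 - 4986720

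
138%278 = 138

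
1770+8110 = 9880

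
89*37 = 3293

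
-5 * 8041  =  -40205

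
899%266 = 101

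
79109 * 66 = 5221194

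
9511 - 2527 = 6984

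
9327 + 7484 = 16811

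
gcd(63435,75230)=5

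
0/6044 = 0 = 0.00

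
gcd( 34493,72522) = 17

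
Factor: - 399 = -3^1*7^1*19^1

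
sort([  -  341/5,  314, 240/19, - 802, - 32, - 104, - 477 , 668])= [ - 802, - 477 ,  -  104,- 341/5,-32, 240/19, 314  ,  668]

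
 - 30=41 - 71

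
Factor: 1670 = 2^1*5^1*167^1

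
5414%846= 338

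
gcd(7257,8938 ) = 41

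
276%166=110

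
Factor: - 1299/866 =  - 3/2 = - 2^( - 1 )*3^1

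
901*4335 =3905835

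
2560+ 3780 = 6340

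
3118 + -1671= 1447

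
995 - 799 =196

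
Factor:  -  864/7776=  - 3^( - 2 ) = -  1/9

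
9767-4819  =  4948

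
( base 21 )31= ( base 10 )64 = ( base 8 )100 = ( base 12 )54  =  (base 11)59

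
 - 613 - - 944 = 331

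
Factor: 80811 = 3^3*41^1*73^1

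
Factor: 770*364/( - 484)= - 6370/11 =- 2^1*5^1*7^2*11^( - 1 ) * 13^1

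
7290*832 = 6065280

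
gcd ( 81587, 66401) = 1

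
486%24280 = 486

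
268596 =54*4974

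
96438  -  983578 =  - 887140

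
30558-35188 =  - 4630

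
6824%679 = 34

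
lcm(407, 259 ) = 2849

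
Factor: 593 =593^1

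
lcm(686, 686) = 686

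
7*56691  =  396837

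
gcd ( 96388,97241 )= 1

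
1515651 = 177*8563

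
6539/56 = 116 + 43/56=116.77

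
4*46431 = 185724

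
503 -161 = 342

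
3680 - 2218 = 1462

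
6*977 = 5862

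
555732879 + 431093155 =986826034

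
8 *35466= 283728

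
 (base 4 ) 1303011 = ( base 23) DL5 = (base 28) 9B1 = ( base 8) 16305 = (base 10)7365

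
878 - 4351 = - 3473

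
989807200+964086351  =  1953893551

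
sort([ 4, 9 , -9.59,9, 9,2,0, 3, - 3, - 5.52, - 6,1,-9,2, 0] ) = [ - 9.59, - 9, - 6, - 5.52, -3,0, 0,1,2,2, 3, 4,9, 9,9]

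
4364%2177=10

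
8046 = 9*894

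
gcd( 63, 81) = 9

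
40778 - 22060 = 18718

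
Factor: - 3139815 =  - 3^1*5^1*7^1 *17^1*1759^1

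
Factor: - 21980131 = - 19^1* 1156849^1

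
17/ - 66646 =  - 17/66646 = - 0.00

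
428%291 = 137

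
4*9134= 36536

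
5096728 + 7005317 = 12102045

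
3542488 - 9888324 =-6345836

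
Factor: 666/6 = 3^1*37^1= 111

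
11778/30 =392+ 3/5= 392.60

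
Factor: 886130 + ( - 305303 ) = 580827 = 3^1*13^1 * 53^1*281^1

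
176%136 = 40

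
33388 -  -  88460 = 121848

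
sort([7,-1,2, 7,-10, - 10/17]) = [ - 10, - 1, - 10/17,2, 7, 7 ] 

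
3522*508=1789176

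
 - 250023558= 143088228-393111786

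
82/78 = 41/39  =  1.05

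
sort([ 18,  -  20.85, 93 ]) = [ - 20.85, 18, 93]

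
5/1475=1/295 = 0.00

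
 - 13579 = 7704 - 21283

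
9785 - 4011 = 5774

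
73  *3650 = 266450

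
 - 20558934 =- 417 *49302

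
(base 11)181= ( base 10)210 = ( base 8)322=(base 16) D2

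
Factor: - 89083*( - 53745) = 3^1 *5^1 * 3583^1*89083^1 = 4787765835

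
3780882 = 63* 60014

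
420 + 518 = 938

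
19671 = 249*79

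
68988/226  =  305 + 29/113 = 305.26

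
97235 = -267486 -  - 364721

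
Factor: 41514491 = 41514491^1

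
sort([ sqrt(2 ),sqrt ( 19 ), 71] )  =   [sqrt (2 ), sqrt(19 ), 71 ] 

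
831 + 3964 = 4795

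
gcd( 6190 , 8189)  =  1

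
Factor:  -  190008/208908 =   -  754/829 =- 2^1 * 13^1*29^1* 829^( - 1)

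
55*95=5225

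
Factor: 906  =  2^1*3^1*151^1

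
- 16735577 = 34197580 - 50933157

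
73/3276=73/3276 = 0.02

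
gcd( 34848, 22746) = 6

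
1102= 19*58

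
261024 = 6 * 43504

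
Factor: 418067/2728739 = 79^( - 1)*2657^( - 1)*32159^1  =  32159/209903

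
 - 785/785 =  - 1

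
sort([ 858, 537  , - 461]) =[ - 461, 537, 858 ] 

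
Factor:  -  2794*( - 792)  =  2^4*3^2*11^2*127^1 = 2212848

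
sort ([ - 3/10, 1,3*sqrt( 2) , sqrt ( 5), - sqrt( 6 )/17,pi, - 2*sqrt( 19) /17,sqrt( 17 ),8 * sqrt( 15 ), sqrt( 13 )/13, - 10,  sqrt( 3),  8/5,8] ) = [ - 10 , - 2*sqrt( 19) /17, - 3/10 , - sqrt(6)/17,sqrt( 13 )/13, 1, 8/5,sqrt( 3),sqrt( 5 ),pi,sqrt( 17),  3*sqrt (2),8, 8*sqrt( 15) ]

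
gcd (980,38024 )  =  196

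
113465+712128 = 825593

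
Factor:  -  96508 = - 2^2*23^1*1049^1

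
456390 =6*76065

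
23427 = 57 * 411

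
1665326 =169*9854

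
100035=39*2565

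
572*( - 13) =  -7436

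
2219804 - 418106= 1801698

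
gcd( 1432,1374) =2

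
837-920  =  -83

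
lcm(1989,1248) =63648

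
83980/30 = 2799 + 1/3 = 2799.33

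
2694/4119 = 898/1373 = 0.65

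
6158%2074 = 2010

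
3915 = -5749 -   -  9664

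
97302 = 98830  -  1528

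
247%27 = 4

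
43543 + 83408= 126951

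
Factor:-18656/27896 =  - 212/317  =  -2^2*53^1 *317^( - 1)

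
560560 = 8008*70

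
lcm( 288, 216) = 864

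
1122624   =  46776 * 24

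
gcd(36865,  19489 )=1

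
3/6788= 3/6788=0.00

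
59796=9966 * 6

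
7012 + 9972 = 16984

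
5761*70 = 403270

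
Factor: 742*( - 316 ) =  - 234472 = -2^3*7^1*53^1* 79^1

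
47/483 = 47/483 = 0.10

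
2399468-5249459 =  - 2849991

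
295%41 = 8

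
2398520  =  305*7864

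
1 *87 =87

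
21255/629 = 33 + 498/629  =  33.79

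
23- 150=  - 127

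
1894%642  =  610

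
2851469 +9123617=11975086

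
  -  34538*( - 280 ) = 9670640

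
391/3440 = 391/3440 = 0.11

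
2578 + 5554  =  8132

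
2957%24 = 5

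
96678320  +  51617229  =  148295549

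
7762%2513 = 223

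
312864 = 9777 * 32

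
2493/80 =31 + 13/80=   31.16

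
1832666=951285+881381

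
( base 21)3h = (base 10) 80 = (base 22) 3E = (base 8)120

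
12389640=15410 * 804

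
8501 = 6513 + 1988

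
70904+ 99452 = 170356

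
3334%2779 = 555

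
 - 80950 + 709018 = 628068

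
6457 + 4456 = 10913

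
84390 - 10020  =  74370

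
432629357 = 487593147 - 54963790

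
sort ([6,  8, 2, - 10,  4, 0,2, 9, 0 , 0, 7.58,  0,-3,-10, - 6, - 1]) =[ - 10, - 10,-6, - 3  , - 1, 0, 0, 0,0,2,2, 4,6, 7.58, 8, 9 ]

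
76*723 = 54948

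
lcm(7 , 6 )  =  42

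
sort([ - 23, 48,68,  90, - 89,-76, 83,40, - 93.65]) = [ - 93.65,  -  89, - 76, - 23,40, 48 , 68,  83,  90 ] 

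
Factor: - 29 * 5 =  - 5^1*29^1 =- 145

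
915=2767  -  1852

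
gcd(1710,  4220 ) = 10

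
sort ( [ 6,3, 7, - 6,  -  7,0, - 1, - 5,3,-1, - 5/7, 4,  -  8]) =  [  -  8, - 7, - 6, - 5, - 1,  -  1,-5/7, 0 , 3,3,4, 6, 7 ]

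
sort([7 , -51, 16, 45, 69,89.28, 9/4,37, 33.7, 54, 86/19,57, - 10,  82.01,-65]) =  [ - 65, - 51, - 10, 9/4, 86/19, 7,16,33.7, 37 , 45,54, 57, 69,  82.01,89.28]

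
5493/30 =183 + 1/10 = 183.10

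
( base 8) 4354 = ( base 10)2284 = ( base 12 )13A4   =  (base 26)39m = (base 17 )7F6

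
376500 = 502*750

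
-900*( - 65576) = 59018400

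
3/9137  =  3/9137 = 0.00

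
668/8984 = 167/2246 = 0.07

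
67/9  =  7+4/9 = 7.44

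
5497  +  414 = 5911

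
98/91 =14/13 =1.08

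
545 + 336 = 881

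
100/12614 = 50/6307 = 0.01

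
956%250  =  206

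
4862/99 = 442/9 = 49.11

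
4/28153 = 4/28153 = 0.00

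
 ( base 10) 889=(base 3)1012221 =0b1101111001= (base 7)2410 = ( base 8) 1571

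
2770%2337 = 433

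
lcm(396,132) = 396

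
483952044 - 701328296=- 217376252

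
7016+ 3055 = 10071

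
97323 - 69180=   28143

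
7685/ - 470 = - 17 + 61/94 = - 16.35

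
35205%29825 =5380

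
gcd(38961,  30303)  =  4329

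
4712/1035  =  4 + 572/1035 = 4.55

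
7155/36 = 198 + 3/4 = 198.75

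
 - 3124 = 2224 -5348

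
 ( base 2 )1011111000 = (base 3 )1001011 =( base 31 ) OG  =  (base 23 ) 1a1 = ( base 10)760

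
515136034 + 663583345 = 1178719379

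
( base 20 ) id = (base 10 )373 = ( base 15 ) 19D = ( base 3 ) 111211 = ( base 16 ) 175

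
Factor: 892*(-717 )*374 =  - 239196936 = -2^3*3^1 * 11^1*17^1 * 223^1*239^1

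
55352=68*814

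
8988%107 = 0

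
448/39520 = 14/1235  =  0.01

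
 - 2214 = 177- 2391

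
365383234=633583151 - 268199917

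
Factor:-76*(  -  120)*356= 2^7*3^1 * 5^1*19^1*89^1 =3246720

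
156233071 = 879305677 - 723072606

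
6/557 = 6/557 = 0.01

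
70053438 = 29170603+40882835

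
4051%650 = 151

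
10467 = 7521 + 2946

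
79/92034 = 79/92034 = 0.00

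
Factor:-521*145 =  - 5^1*29^1*521^1 = - 75545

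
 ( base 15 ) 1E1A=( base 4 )1212112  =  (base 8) 14626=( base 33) 60g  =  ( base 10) 6550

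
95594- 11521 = 84073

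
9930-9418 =512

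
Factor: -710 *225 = -159750 =- 2^1*3^2 *5^3 * 71^1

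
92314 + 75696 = 168010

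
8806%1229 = 203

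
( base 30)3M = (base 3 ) 11011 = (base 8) 160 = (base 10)112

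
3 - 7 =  -4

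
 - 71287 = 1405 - 72692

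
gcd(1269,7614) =1269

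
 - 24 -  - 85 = 61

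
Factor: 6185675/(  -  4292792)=-2^(- 3)*5^2*7^(-2 )*47^( - 1)*181^1*233^(  -  1 )*1367^1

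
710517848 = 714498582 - 3980734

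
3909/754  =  5 + 139/754=5.18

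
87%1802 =87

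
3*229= 687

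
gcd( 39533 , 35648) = 1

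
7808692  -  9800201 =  - 1991509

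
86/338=43/169=0.25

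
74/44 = 37/22 = 1.68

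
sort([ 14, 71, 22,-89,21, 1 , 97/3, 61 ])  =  [ - 89 , 1, 14, 21, 22,97/3, 61, 71 ] 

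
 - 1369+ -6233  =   - 7602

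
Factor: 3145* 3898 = 12259210 = 2^1*5^1*17^1 * 37^1*1949^1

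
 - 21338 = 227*( - 94)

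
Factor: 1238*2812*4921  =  2^3*7^1*19^2*37^2*619^1 = 17131260776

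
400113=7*57159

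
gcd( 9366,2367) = 3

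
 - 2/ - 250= 1/125 = 0.01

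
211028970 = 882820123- 671791153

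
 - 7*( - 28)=196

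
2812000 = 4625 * 608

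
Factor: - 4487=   -  7^1 * 641^1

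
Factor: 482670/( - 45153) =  - 2^1*5^1*29^( - 1)  *  31^1  =  - 310/29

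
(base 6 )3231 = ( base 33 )MD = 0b1011100011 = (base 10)739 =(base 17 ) 298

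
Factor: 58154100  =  2^2*3^1*5^2 *193847^1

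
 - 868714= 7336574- 8205288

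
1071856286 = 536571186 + 535285100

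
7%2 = 1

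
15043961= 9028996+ 6014965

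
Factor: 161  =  7^1 * 23^1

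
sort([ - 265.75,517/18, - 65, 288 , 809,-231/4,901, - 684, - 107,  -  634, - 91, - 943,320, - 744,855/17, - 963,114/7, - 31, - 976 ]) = [ - 976 , - 963, - 943, - 744, - 684, - 634, - 265.75, - 107, - 91 , - 65, - 231/4, - 31, 114/7, 517/18,855/17, 288, 320, 809 , 901] 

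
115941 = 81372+34569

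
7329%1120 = 609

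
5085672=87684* 58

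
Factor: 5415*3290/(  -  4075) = - 2^1*3^1*7^1*19^2*47^1*163^ (-1 )= -  712614/163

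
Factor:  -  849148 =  - 2^2*19^1*11173^1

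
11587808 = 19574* 592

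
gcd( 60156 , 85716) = 36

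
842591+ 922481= 1765072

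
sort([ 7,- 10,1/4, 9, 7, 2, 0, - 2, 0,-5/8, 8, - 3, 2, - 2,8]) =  [ - 10, - 3,- 2 ,-2, - 5/8,0, 0, 1/4, 2, 2,7,7,8 , 8, 9] 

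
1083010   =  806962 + 276048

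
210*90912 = 19091520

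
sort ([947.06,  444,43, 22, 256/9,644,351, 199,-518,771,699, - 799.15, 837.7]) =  [ - 799.15, - 518, 22, 256/9, 43,199, 351,444,  644, 699,771, 837.7, 947.06] 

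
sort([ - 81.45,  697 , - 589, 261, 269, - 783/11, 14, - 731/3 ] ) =[  -  589, - 731/3,- 81.45, - 783/11, 14, 261,269, 697] 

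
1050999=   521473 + 529526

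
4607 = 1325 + 3282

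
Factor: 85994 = 2^1  *19^1*31^1*73^1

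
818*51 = 41718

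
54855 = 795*69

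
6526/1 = 6526 = 6526.00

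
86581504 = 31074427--55507077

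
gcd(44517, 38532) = 57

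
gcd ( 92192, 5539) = 1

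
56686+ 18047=74733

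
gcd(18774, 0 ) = 18774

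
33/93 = 11/31 = 0.35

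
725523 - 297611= 427912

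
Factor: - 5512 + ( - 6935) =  - 3^3*461^1 = - 12447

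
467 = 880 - 413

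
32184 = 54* 596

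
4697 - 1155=3542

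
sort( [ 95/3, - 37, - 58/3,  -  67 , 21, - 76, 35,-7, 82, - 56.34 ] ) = [- 76,  -  67,-56.34, - 37,-58/3, - 7, 21, 95/3, 35, 82]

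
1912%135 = 22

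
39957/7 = 39957/7  =  5708.14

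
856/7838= 428/3919 = 0.11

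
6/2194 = 3/1097= 0.00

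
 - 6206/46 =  - 135 + 2/23 = -  134.91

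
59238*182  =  10781316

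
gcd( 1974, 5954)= 2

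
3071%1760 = 1311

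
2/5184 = 1/2592=   0.00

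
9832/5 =1966 + 2/5= 1966.40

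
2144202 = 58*36969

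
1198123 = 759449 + 438674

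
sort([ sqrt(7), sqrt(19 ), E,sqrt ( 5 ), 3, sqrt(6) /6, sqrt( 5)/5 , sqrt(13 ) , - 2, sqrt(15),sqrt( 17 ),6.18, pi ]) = [ - 2,sqrt( 6)/6,sqrt ( 5) /5 , sqrt( 5),sqrt(7 ) , E, 3, pi, sqrt(13 ),sqrt( 15 ),sqrt (17 ), sqrt(19 ), 6.18] 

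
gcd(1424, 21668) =4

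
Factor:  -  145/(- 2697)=3^( - 1 )*5^1*31^( - 1 )  =  5/93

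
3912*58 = 226896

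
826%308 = 210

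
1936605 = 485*3993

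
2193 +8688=10881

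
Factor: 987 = 3^1*7^1*47^1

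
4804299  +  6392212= 11196511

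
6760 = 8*845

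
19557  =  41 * 477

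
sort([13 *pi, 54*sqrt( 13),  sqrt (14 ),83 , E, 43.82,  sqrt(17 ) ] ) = [E, sqrt(14 ), sqrt(17), 13*pi , 43.82,  83,54*sqrt ( 13 )]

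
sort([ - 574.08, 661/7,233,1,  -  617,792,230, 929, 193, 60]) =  [ - 617 ,-574.08, 1,60, 661/7, 193,230,233,  792, 929 ] 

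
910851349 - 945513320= - 34661971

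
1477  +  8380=9857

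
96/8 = 12 = 12.00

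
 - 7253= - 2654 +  - 4599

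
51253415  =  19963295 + 31290120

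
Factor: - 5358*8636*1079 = -2^3*3^1*13^1*17^1*19^1*47^1*83^1*127^1 = - 49927151352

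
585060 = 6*97510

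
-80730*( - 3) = 242190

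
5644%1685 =589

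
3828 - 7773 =-3945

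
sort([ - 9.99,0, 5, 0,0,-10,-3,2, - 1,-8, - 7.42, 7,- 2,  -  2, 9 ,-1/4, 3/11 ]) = [  -  10 , - 9.99,-8 ,  -  7.42,-3, - 2 ,-2, -1, - 1/4,0,0, 0, 3/11, 2,  5, 7, 9 ] 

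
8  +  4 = 12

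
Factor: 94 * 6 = 2^2*3^1*47^1 =564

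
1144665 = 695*1647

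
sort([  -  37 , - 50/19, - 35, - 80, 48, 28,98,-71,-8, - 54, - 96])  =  [ - 96, - 80, - 71, - 54, - 37, - 35 , - 8, - 50/19,28, 48,98]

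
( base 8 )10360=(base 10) 4336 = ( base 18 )d6g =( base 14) 181a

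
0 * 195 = 0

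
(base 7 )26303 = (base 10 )7010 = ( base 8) 15542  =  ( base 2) 1101101100010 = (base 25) b5a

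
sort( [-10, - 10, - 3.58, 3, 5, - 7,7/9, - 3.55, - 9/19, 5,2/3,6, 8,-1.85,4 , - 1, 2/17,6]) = [ - 10,-10,  -  7,-3.58, - 3.55 ,  -  1.85 , - 1, - 9/19, 2/17, 2/3,7/9,  3,4, 5, 5,6, 6 , 8] 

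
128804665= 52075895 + 76728770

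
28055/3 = 28055/3 = 9351.67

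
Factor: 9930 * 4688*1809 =2^5 * 3^4*5^1 * 67^1*293^1 * 331^1 = 84212278560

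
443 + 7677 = 8120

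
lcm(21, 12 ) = 84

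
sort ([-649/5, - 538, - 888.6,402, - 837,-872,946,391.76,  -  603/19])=[ -888.6, - 872,  -  837, - 538, - 649/5, - 603/19 , 391.76,402 , 946 ]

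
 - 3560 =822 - 4382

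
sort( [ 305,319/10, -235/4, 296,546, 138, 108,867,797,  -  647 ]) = [-647, - 235/4, 319/10, 108,138,296,305 , 546,797, 867]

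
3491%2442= 1049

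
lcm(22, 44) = 44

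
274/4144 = 137/2072 = 0.07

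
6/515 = 6/515 = 0.01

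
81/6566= 81/6566 = 0.01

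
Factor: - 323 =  - 17^1*19^1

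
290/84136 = 145/42068 = 0.00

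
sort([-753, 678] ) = [ - 753,678 ]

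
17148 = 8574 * 2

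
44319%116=7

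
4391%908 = 759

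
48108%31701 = 16407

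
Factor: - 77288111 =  - 77288111^1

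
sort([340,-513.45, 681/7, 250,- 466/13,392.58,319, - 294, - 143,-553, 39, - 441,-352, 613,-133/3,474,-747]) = [  -  747,-553, - 513.45  ,-441,  -  352, - 294,-143, - 133/3, - 466/13, 39,681/7, 250, 319, 340,392.58, 474,613] 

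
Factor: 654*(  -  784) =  -512736 = -  2^5*3^1*7^2 * 109^1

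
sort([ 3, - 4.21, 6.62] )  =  [ - 4.21,3 , 6.62]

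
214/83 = 2 + 48/83 = 2.58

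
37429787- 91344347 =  - 53914560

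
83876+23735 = 107611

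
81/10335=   27/3445 = 0.01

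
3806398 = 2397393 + 1409005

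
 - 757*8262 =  - 6254334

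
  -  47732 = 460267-507999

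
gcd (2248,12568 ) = 8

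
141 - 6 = 135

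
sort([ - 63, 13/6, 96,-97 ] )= [ - 97, - 63,13/6, 96]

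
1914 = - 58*( - 33 ) 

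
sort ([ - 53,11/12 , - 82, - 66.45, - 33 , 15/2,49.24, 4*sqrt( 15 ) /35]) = [ - 82, - 66.45, - 53, - 33,  4 *sqrt(15 )/35,11/12,15/2,49.24 ] 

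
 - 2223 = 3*(-741)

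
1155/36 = 32 + 1/12 = 32.08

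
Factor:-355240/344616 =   -  3^( - 1 )*5^1 *107^1*173^(  -  1) = - 535/519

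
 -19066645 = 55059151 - 74125796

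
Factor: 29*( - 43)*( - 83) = 103501  =  29^1* 43^1*83^1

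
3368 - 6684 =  - 3316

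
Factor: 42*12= 2^3*3^2*7^1 = 504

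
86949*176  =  15303024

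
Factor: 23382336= 2^6*3^1*193^1*631^1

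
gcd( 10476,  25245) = 27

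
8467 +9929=18396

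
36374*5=181870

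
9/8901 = 1/989 = 0.00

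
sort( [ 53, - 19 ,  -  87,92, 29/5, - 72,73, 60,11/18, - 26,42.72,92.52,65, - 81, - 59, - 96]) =[ - 96, -87, - 81, - 72, - 59,  -  26, - 19,11/18,29/5,42.72, 53,60,65,73, 92,92.52]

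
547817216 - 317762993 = 230054223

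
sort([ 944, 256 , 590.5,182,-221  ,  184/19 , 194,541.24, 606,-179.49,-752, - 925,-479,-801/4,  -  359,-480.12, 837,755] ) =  [ - 925,-752, - 480.12,-479, - 359, - 221, - 801/4,-179.49, 184/19, 182,194, 256, 541.24,590.5, 606, 755,837,944 ] 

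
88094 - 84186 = 3908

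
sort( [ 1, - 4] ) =[-4, 1 ]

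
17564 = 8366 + 9198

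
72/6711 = 24/2237= 0.01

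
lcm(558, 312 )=29016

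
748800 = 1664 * 450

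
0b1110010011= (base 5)12130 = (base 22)1jd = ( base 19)2a3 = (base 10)915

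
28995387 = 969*29923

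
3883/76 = 3883/76 = 51.09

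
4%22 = 4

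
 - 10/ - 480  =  1/48  =  0.02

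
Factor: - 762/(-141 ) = 254/47 = 2^1*47^ (-1)*127^1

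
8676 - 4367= 4309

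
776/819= 776/819 = 0.95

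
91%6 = 1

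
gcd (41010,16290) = 30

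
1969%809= 351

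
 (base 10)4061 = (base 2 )111111011101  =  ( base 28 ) 551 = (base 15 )130b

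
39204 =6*6534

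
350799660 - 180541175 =170258485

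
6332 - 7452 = - 1120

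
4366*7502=32753732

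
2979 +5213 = 8192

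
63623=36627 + 26996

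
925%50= 25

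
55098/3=18366 = 18366.00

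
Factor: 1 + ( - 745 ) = - 744= -  2^3*3^1*31^1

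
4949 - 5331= -382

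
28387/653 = 43 + 308/653 = 43.47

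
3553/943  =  3 + 724/943 = 3.77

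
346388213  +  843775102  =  1190163315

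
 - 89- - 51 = -38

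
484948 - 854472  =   - 369524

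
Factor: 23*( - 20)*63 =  - 28980 = - 2^2*3^2*5^1*7^1*23^1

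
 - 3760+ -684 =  -4444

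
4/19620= 1/4905 = 0.00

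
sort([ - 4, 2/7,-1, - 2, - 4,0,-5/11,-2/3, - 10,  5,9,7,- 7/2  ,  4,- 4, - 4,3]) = [ - 10,  -  4,-4,-4, -4,- 7/2,- 2, - 1, - 2/3, - 5/11,0, 2/7,3,4, 5,7,9 ]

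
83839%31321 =21197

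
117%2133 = 117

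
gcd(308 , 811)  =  1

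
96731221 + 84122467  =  180853688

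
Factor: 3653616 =2^4*3^1*103^1* 739^1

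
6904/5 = 6904/5=1380.80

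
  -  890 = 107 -997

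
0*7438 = 0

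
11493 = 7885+3608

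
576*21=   12096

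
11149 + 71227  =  82376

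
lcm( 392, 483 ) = 27048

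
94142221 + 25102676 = 119244897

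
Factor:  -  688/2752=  - 1/4 = - 2^( - 2)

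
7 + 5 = 12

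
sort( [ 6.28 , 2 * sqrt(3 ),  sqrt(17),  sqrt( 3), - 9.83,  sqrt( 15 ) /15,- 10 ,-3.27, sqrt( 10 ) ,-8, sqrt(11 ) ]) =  [ - 10,  -  9.83, - 8, -3.27,sqrt (15) /15,sqrt( 3), sqrt( 10), sqrt( 11),2*sqrt(3 ),sqrt( 17), 6.28]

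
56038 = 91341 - 35303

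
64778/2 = 32389= 32389.00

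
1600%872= 728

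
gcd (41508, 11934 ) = 18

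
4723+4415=9138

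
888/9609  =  296/3203 = 0.09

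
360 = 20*18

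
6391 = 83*77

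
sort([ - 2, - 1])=[-2,  -  1 ]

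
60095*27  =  1622565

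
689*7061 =4865029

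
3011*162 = 487782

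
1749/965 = 1749/965 =1.81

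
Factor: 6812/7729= 2^2*13^1*59^ ( - 1)= 52/59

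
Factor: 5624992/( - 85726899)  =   - 2^5*3^(-2 )*61^( - 1) * 156151^( - 1)*175781^1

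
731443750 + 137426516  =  868870266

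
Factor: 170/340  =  2^ ( - 1 ) = 1/2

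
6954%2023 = 885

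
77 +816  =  893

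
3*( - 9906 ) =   -  29718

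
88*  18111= 1593768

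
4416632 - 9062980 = - 4646348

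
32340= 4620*7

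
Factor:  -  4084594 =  - 2^1*2042297^1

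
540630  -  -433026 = 973656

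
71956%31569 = 8818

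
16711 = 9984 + 6727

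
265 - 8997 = -8732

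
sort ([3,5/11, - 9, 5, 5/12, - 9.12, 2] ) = [ - 9.12, - 9,5/12,5/11,2,3,  5]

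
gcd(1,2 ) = 1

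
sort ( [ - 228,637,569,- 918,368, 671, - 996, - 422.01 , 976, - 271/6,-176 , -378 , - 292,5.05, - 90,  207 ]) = [ - 996,  -  918, - 422.01, - 378, - 292,  -  228, - 176,-90,-271/6,5.05  ,  207,368,  569  ,  637 , 671, 976] 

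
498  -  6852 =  - 6354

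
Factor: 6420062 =2^1*  11^1*19^1*15359^1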